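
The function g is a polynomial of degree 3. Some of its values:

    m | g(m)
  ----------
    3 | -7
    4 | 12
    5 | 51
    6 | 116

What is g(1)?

Write g(m) = am³ + bm² + cm + d; the 4 given values yield a linear system in the 4 coefficients.
Solving, g(m) = m³ - 2m² - 4m - 4.
Then g(1) = -9.

-9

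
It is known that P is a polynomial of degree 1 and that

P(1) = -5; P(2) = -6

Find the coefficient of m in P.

Write P(m) = am + b; the 2 given values yield a linear system in the 2 coefficients.
Solving, P(m) = -m - 4.
The coefficient of m is -1.

-1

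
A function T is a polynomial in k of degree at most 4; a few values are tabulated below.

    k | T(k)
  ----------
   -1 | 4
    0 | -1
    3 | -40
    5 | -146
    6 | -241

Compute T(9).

Write T(k) = ak^4 + bk³ + ck² + dk + e; the 5 given values yield a linear system in the 5 coefficients.
Solving, the leading coefficient vanishes, and T(k) = -k³ - 4k - 1.
Then T(9) = -766.

-766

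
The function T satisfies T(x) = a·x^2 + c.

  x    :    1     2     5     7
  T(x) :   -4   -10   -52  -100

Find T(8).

From T(1) = -4 and T(2) = -10: 1a + c = -4 and 4a + c = -10.
Subtracting: 3a = -6, so a = -2; then c = -4 − (-2)·1 = -2.
So T(x) = -2x² − 2, and T(8) = -130.

-130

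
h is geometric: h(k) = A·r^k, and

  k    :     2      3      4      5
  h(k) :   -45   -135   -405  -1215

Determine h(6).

Consecutive ratio: -135/(-45) = 3, and -405/(-135) = 3, so r = 3.
Then A·3^2 = -45 gives A = -5, and h(k) = -5·3^k.
h(6) = -5·3^6 = -3645.

-3645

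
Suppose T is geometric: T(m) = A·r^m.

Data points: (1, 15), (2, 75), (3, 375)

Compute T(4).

Consecutive ratio: 75/15 = 5, and 375/75 = 5, so r = 5.
Then A·5^1 = 15 gives A = 3, and T(m) = 3·5^m.
T(4) = 3·5^4 = 1875.

1875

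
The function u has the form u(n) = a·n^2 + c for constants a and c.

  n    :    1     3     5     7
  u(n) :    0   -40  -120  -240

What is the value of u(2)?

From u(1) = 0 and u(3) = -40: 1a + c = 0 and 9a + c = -40.
Subtracting: 8a = -40, so a = -5; then c = 0 − (-5)·1 = 5.
So u(n) = -5n² + 5, and u(2) = -15.

-15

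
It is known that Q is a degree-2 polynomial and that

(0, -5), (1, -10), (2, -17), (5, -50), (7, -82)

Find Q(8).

Write Q(m) = am² + bm + c; the 5 given values yield a linear system in the 3 coefficients.
Solving, Q(m) = -m² - 4m - 5.
Then Q(8) = -101.

-101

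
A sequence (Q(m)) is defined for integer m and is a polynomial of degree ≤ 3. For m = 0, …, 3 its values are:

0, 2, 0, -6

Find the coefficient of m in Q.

Write Q(m) = am³ + bm² + cm + d; the 4 given values yield a linear system in the 4 coefficients.
Solving, the leading coefficient vanishes, and Q(m) = -2m² + 4m.
The coefficient of m is 4.

4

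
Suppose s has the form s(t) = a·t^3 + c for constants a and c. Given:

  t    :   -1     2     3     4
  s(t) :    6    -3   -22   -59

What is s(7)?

From s(-1) = 6 and s(2) = -3: -1a + c = 6 and 8a + c = -3.
Subtracting: 9a = -9, so a = -1; then c = 6 − (-1)·(-1) = 5.
So s(t) = -1t³ + 5, and s(7) = -338.

-338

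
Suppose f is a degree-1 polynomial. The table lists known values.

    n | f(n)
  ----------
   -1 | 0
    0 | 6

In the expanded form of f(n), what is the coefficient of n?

6

Write f(n) = an + b; the 2 given values yield a linear system in the 2 coefficients.
Solving, f(n) = 6n + 6.
The coefficient of n is 6.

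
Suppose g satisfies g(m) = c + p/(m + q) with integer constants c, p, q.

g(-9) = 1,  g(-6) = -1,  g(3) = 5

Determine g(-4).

-9

(g(m) − c)(m + q) = p for each data point; the three points give a linear system in c and q, then p follows.
Solving: c = 3, q = 3, p = 12, so g(m) = 3 + 12/(m + 3).
Then g(-4) = 3 + 12/(-1) = -9.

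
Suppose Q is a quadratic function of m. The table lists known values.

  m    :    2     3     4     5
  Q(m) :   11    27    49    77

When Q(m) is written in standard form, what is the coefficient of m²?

3

First differences: 16, 22, 28. Second differences: 6, 6.
Level-2 differences are constant, so Q has degree 2.
Fitting a degree-2 polynomial gives Q(m) = 3m² + m - 3.
The coefficient of m² is 3.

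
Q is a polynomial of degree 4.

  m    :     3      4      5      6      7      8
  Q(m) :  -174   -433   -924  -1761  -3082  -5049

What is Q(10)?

Write Q(m) = am^4 + bm³ + cm² + dm + e; the 6 given values yield a linear system in the 5 coefficients.
Solving, Q(m) = -m^4 - m³ - 7m² + 2m - 9.
Then Q(10) = -11689.

-11689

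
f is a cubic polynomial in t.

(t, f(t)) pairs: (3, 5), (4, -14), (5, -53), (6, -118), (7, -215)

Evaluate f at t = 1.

First differences: -19, -39, -65, -97. Second differences: -20, -26, -32. Third differences: -6, -6.
Level-3 differences are constant, so f has degree 3.
Fitting a degree-3 polynomial gives f(t) = -t³ + 2t² + 4t + 2.
Then f(1) = 7.

7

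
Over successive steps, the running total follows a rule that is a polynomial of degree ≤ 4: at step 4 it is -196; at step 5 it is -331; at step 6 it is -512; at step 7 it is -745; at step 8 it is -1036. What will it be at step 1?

-7

Write the value at t as h(t).
First differences: -135, -181, -233, -291. Second differences: -46, -52, -58. Third differences: -6, -6.
Level-3 differences are constant, so h has degree 3.
Fitting a degree-3 polynomial gives h(t) = -t³ - 8t² - 2t + 4.
Then h(1) = -7.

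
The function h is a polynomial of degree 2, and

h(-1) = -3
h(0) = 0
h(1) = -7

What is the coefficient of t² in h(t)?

-5

Write h(t) = at² + bt + c; the 3 given values yield a linear system in the 3 coefficients.
Solving, h(t) = -5t² - 2t.
The coefficient of t² is -5.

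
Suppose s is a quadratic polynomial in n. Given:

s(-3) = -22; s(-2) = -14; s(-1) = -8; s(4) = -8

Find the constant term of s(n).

-4

Write s(n) = an² + bn + c; the 4 given values yield a linear system in the 3 coefficients.
Solving, s(n) = -n² + 3n - 4.
The constant term is s(0) = -4.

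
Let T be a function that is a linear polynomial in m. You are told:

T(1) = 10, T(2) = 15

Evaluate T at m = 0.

5

Write T(m) = am + b; the 2 given values yield a linear system in the 2 coefficients.
Solving, T(m) = 5m + 5.
Then T(0) = 5.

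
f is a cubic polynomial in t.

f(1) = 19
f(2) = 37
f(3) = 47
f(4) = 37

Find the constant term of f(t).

Write f(t) = at³ + bt² + ct + d; the 4 given values yield a linear system in the 4 coefficients.
Solving, f(t) = -2t³ + 8t² + 8t + 5.
The constant term is f(0) = 5.

5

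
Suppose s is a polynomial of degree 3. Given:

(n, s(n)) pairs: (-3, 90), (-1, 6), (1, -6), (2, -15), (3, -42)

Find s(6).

Write s(n) = an³ + bn² + cn + d; the 5 given values yield a linear system in the 4 coefficients.
Solving, s(n) = -2n³ + 3n² - 4n - 3.
Then s(6) = -351.

-351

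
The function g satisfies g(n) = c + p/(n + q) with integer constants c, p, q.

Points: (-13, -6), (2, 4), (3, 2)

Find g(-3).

(g(n) − c)(n + q) = p for each data point; the three points give a linear system in c and q, then p follows.
Solving: c = -4, q = 1, p = 24, so g(n) = -4 + 24/(n + 1).
Then g(-3) = -4 + 24/(-2) = -16.

-16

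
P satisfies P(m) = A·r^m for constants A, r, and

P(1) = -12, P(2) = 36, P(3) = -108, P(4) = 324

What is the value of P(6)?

2916

Consecutive ratio: 36/(-12) = -3, and -108/36 = -3, so r = -3.
Then A·(-3)^1 = -12 gives A = 4, and P(m) = 4·(-3)^m.
P(6) = 4·(-3)^6 = 2916.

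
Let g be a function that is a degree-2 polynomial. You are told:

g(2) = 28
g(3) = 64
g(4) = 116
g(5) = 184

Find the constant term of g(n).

Write g(n) = an² + bn + c; the 4 given values yield a linear system in the 3 coefficients.
Solving, g(n) = 8n² - 4n + 4.
The constant term is g(0) = 4.

4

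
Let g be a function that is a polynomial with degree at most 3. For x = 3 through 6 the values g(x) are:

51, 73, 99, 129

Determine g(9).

243

First differences: 22, 26, 30. Second differences: 4, 4.
Level-2 differences are constant, so g has degree 2.
Fitting a degree-2 polynomial gives g(x) = 2x² + 8x + 9.
Then g(9) = 243.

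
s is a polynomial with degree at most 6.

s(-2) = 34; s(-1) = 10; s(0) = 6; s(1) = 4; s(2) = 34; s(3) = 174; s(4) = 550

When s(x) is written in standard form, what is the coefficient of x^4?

2

Write s(x) = ax^6 + bx^5 + cx^4 + dx³ + ex² + px + q; the 7 given values yield a linear system in the 7 coefficients.
Solving, the top 2 coefficients vanish, and s(x) = 2x^4 + x³ - x² - 4x + 6.
The coefficient of x^4 is 2.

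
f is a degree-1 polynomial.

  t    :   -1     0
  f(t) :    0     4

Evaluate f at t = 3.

Write f(t) = at + b; the 2 given values yield a linear system in the 2 coefficients.
Solving, f(t) = 4t + 4.
Then f(3) = 16.

16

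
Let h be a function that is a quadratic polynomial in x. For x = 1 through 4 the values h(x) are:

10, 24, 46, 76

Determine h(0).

First differences: 14, 22, 30. Second differences: 8, 8.
Level-2 differences are constant, so h has degree 2.
Fitting a degree-2 polynomial gives h(x) = 4x² + 2x + 4.
Then h(0) = 4.

4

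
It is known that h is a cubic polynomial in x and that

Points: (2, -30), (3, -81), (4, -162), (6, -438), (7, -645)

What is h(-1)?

3

Write h(x) = ax³ + bx² + cx + d; the 5 given values yield a linear system in the 4 coefficients.
Solving, h(x) = -x³ - 6x² - 2x + 6.
Then h(-1) = 3.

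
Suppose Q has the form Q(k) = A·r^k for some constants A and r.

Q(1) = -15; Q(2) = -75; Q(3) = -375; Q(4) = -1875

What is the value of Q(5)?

Consecutive ratio: -75/(-15) = 5, and -375/(-75) = 5, so r = 5.
Then A·5^1 = -15 gives A = -3, and Q(k) = -3·5^k.
Q(5) = -3·5^5 = -9375.

-9375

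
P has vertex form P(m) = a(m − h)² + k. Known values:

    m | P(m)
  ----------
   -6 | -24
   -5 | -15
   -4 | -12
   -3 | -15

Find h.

First differences 9, 3, -3; second difference -6 = 2a, so a = -3.
Expanding, the m-coefficient is −2ah = 6h; matching it to the data gives h = -4, and then k = -12.
So P(m) = -3(m + 4)² − 12.
Hence h = -4.

-4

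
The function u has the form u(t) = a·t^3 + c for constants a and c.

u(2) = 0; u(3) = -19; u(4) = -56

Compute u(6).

-208

From u(2) = 0 and u(3) = -19: 8a + c = 0 and 27a + c = -19.
Subtracting: 19a = -19, so a = -1; then c = 0 − (-1)·8 = 8.
So u(t) = -1t³ + 8, and u(6) = -208.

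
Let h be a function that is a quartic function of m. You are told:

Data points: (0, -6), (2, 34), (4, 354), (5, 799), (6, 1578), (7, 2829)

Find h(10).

Write h(m) = am^4 + bm³ + cm² + dm + e; the 6 given values yield a linear system in the 5 coefficients.
Solving, h(m) = m^4 + m³ + m² + 6m - 6.
Then h(10) = 11154.

11154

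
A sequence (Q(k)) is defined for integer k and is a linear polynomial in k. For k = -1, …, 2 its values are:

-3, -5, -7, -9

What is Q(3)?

-11

First differences: -2, -2, -2.
Level-1 differences are constant, so Q has degree 1.
Fitting a degree-1 polynomial gives Q(k) = -2k - 5.
Then Q(3) = -11.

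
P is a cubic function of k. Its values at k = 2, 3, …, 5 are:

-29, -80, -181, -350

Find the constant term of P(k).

Write P(k) = ak³ + bk² + ck + d; the 4 given values yield a linear system in the 4 coefficients.
Solving, P(k) = -3k³ + 2k² - 4k - 5.
The constant term is P(0) = -5.

-5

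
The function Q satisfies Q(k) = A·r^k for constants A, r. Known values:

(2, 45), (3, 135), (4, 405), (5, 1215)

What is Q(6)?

Consecutive ratio: 135/45 = 3, and 405/135 = 3, so r = 3.
Then A·3^2 = 45 gives A = 5, and Q(k) = 5·3^k.
Q(6) = 5·3^6 = 3645.

3645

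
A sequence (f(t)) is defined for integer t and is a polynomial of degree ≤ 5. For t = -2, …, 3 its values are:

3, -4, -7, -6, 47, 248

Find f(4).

First differences: -7, -3, 1, 53, 201. Second differences: 4, 4, 52, 148. Third differences: 0, 48, 96. Fourth differences: 48, 48.
Level-4 differences are constant, so f has degree 4.
Fitting a degree-4 polynomial gives f(t) = 2t^4 + 4t³ - 5t - 7.
Then f(4) = 741.

741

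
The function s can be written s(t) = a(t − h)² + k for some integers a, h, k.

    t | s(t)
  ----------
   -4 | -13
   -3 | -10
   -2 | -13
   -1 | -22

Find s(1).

-58

First differences 3, -3, -9; second difference -6 = 2a, so a = -3.
Expanding, the t-coefficient is −2ah = 6h; matching it to the data gives h = -3, and then k = -10.
So s(t) = -3(t + 3)² − 10.
s(1) = -3·4² − 10 = -58.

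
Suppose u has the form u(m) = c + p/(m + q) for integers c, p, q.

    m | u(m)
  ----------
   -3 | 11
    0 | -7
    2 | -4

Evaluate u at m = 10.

-2

(u(m) − c)(m + q) = p for each data point; the three points give a linear system in c and q, then p follows.
Solving: c = -1, q = 2, p = -12, so u(m) = -1 − 12/(m + 2).
Then u(10) = -1 − 12/12 = -2.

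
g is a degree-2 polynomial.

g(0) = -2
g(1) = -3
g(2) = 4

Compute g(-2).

Write g(t) = at² + bt + c; the 3 given values yield a linear system in the 3 coefficients.
Solving, g(t) = 4t² - 5t - 2.
Then g(-2) = 24.

24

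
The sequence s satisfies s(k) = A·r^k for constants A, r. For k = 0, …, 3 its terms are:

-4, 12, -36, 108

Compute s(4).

Consecutive ratio: 12/(-4) = -3, and -36/12 = -3, so r = -3.
Then A·(-3)^0 = -4 gives A = -4, and s(k) = -4·(-3)^k.
s(4) = -4·(-3)^4 = -324.

-324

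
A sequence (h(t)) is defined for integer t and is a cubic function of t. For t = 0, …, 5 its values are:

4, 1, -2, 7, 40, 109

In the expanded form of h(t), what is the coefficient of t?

1

First differences: -3, -3, 9, 33, 69. Second differences: 0, 12, 24, 36. Third differences: 12, 12, 12.
Level-3 differences are constant, so h has degree 3.
Fitting a degree-3 polynomial gives h(t) = 2t³ - 6t² + t + 4.
The coefficient of t is 1.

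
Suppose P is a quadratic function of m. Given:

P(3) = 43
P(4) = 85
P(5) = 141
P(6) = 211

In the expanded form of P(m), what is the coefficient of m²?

7

First differences: 42, 56, 70. Second differences: 14, 14.
Level-2 differences are constant, so P has degree 2.
Fitting a degree-2 polynomial gives P(m) = 7m² - 7m + 1.
The coefficient of m² is 7.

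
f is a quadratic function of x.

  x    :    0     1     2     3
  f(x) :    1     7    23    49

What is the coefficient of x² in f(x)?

5

First differences: 6, 16, 26. Second differences: 10, 10.
Level-2 differences are constant, so f has degree 2.
Fitting a degree-2 polynomial gives f(x) = 5x² + x + 1.
The coefficient of x² is 5.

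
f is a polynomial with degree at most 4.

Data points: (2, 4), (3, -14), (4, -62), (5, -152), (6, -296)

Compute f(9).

-1172

First differences: -18, -48, -90, -144. Second differences: -30, -42, -54. Third differences: -12, -12.
Level-3 differences are constant, so f has degree 3.
Fitting a degree-3 polynomial gives f(x) = -2x³ + 3x² + 5x - 2.
Then f(9) = -1172.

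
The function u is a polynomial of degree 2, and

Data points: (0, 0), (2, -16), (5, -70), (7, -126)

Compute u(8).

Write u(t) = at² + bt + c; the 4 given values yield a linear system in the 3 coefficients.
Solving, u(t) = -2t² - 4t.
Then u(8) = -160.

-160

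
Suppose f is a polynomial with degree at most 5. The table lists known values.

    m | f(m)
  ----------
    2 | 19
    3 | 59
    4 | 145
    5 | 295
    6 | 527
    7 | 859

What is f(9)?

1895

First differences: 40, 86, 150, 232, 332. Second differences: 46, 64, 82, 100. Third differences: 18, 18, 18.
Level-3 differences are constant, so f has degree 3.
Fitting a degree-3 polynomial gives f(m) = 3m³ - 4m² + 3m + 5.
Then f(9) = 1895.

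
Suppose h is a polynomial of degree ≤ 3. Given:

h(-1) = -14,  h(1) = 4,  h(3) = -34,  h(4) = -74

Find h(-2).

-44

Write h(k) = ak³ + bk² + ck + d; the 4 given values yield a linear system in the 4 coefficients.
Solving, the leading coefficient vanishes, and h(k) = -7k² + 9k + 2.
Then h(-2) = -44.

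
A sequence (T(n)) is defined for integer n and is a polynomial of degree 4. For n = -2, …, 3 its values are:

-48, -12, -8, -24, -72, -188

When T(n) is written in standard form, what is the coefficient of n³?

First differences: 36, 4, -16, -48, -116. Second differences: -32, -20, -32, -68. Third differences: 12, -12, -36. Fourth differences: -24, -24.
Level-4 differences are constant, so T has degree 4.
Fitting a degree-4 polynomial gives T(n) = -n^4 - 9n² - 6n - 8.
The coefficient of n³ is 0.

0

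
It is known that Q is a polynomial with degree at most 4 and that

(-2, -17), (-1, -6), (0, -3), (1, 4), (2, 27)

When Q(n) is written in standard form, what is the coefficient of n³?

First differences: 11, 3, 7, 23. Second differences: -8, 4, 16. Third differences: 12, 12.
Level-3 differences are constant, so Q has degree 3.
Fitting a degree-3 polynomial gives Q(n) = 2n³ + 2n² + 3n - 3.
The coefficient of n³ is 2.

2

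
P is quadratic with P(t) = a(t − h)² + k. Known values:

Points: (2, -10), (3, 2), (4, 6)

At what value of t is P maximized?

4

First differences 12, 4; second difference -8 = 2a, so a = -4.
Expanding, the t-coefficient is −2ah = 8h; matching it to the data gives h = 4, and then k = 6.
So P(t) = -4(t − 4)² + 6.
Hence h = 4.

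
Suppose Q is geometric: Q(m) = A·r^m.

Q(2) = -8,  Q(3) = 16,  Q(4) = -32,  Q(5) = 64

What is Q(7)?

256

Consecutive ratio: 16/(-8) = -2, and -32/16 = -2, so r = -2.
Then A·(-2)^2 = -8 gives A = -2, and Q(m) = -2·(-2)^m.
Q(7) = -2·(-2)^7 = 256.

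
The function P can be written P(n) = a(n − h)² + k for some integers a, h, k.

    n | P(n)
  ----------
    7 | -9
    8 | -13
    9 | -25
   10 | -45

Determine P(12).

-109

First differences -4, -12, -20; second difference -8 = 2a, so a = -4.
Expanding, the n-coefficient is −2ah = 8h; matching it to the data gives h = 7, and then k = -9.
So P(n) = -4(n − 7)² − 9.
P(12) = -4·5² − 9 = -109.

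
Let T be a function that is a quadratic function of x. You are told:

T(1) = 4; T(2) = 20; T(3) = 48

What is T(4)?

Write T(x) = ax² + bx + c; the 3 given values yield a linear system in the 3 coefficients.
Solving, T(x) = 6x² - 2x.
Then T(4) = 88.

88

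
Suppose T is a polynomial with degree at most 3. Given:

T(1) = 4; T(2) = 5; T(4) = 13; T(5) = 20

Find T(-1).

Write T(x) = ax³ + bx² + cx + d; the 4 given values yield a linear system in the 4 coefficients.
Solving, the leading coefficient vanishes, and T(x) = x² - 2x + 5.
Then T(-1) = 8.

8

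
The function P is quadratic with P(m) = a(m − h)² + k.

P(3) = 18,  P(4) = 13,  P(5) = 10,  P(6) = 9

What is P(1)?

34

First differences -5, -3, -1; second difference 2 = 2a, so a = 1.
Expanding, the m-coefficient is −2ah = -2h; matching it to the data gives h = 6, and then k = 9.
So P(m) = 1(m − 6)² + 9.
P(1) = 1·(-5)² + 9 = 34.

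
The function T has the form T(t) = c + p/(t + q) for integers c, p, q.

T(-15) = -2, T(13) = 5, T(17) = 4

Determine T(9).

(T(t) − c)(t + q) = p for each data point; the three points give a linear system in c and q, then p follows.
Solving: c = 1, q = -1, p = 48, so T(t) = 1 + 48/(t − 1).
Then T(9) = 1 + 48/8 = 7.

7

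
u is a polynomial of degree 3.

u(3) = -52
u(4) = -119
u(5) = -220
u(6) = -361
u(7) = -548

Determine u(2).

Write u(n) = an³ + bn² + cn + d; the 5 given values yield a linear system in the 4 coefficients.
Solving, u(n) = -n³ - 5n² + 5n + 5.
Then u(2) = -13.

-13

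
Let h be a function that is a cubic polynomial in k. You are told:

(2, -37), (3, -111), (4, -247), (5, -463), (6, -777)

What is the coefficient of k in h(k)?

3

First differences: -74, -136, -216, -314. Second differences: -62, -80, -98. Third differences: -18, -18.
Level-3 differences are constant, so h has degree 3.
Fitting a degree-3 polynomial gives h(k) = -3k³ - 4k² + 3k - 3.
The coefficient of k is 3.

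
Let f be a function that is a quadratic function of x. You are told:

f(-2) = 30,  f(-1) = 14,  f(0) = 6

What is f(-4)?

Write f(x) = ax² + bx + c; the 3 given values yield a linear system in the 3 coefficients.
Solving, f(x) = 4x² - 4x + 6.
Then f(-4) = 86.

86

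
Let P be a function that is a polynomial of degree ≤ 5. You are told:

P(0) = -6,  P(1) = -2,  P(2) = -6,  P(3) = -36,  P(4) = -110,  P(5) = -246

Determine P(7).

-776

First differences: 4, -4, -30, -74, -136. Second differences: -8, -26, -44, -62. Third differences: -18, -18, -18.
Level-3 differences are constant, so P has degree 3.
Fitting a degree-3 polynomial gives P(t) = -3t³ + 5t² + 2t - 6.
Then P(7) = -776.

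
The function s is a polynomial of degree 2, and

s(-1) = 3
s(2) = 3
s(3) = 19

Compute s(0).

Write s(t) = at² + bt + c; the 3 given values yield a linear system in the 3 coefficients.
Solving, s(t) = 4t² - 4t - 5.
Then s(0) = -5.

-5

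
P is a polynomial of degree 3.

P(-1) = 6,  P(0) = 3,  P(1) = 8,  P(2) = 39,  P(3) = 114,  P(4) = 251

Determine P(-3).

-36

Write P(x) = ax³ + bx² + cx + d; the 6 given values yield a linear system in the 4 coefficients.
Solving, P(x) = 3x³ + 4x² - 2x + 3.
Then P(-3) = -36.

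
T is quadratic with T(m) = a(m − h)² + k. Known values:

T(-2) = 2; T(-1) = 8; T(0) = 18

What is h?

First differences 6, 10; second difference 4 = 2a, so a = 2.
Expanding, the m-coefficient is −2ah = -4h; matching it to the data gives h = -3, and then k = 0.
So T(m) = 2(m + 3)² + 0.
Hence h = -3.

-3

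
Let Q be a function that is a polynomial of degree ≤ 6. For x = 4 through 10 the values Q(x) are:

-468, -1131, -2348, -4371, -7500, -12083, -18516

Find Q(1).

First differences: -663, -1217, -2023, -3129, -4583, -6433. Second differences: -554, -806, -1106, -1454, -1850. Third differences: -252, -300, -348, -396. Fourth differences: -48, -48, -48.
Level-4 differences are constant, so Q has degree 4.
Fitting a degree-4 polynomial gives Q(x) = -2x^4 + 2x³ - 5x² - 2x + 4.
Then Q(1) = -3.

-3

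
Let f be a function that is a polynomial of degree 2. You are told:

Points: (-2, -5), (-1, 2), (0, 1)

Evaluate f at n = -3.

Write f(n) = an² + bn + c; the 3 given values yield a linear system in the 3 coefficients.
Solving, f(n) = -4n² - 5n + 1.
Then f(-3) = -20.

-20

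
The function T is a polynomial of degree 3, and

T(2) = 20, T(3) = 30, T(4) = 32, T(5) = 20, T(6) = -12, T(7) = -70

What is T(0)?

First differences: 10, 2, -12, -32, -58. Second differences: -8, -14, -20, -26. Third differences: -6, -6, -6.
Level-3 differences are constant, so T has degree 3.
Fitting a degree-3 polynomial gives T(x) = -x³ + 5x² + 4x.
The constant term is T(0) = 0.

0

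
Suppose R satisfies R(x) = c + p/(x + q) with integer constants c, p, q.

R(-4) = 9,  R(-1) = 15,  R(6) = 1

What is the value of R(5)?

0

(R(x) − c)(x + q) = p for each data point; the three points give a linear system in c and q, then p follows.
Solving: c = 5, q = -1, p = -20, so R(x) = 5 − 20/(x − 1).
Then R(5) = 5 − 20/4 = 0.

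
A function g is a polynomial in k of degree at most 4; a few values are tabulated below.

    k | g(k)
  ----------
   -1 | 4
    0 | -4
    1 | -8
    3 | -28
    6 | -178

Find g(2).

-14

Write g(k) = ak^4 + bk³ + ck² + dk + e; the 5 given values yield a linear system in the 5 coefficients.
Solving, the leading coefficient vanishes, and g(k) = -k³ + 2k² - 5k - 4.
Then g(2) = -14.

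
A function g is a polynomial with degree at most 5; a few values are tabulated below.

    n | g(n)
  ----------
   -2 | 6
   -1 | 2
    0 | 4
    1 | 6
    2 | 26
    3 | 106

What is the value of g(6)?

1486

Write g(n) = an^5 + bn^4 + cn³ + dn² + en + p; the 6 given values yield a linear system in the 6 coefficients.
Solving, the leading coefficient vanishes, and g(n) = n^4 + n³ - n² + n + 4.
Then g(6) = 1486.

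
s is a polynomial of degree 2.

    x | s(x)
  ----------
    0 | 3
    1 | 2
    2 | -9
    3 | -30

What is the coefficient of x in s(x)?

4

First differences: -1, -11, -21. Second differences: -10, -10.
Level-2 differences are constant, so s has degree 2.
Fitting a degree-2 polynomial gives s(x) = -5x² + 4x + 3.
The coefficient of x is 4.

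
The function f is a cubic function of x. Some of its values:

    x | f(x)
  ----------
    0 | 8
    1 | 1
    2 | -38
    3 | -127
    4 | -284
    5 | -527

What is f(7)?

-1343

First differences: -7, -39, -89, -157, -243. Second differences: -32, -50, -68, -86. Third differences: -18, -18, -18.
Level-3 differences are constant, so f has degree 3.
Fitting a degree-3 polynomial gives f(x) = -3x³ - 7x² + 3x + 8.
Then f(7) = -1343.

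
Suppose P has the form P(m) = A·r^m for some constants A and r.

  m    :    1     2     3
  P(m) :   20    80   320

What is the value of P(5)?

Consecutive ratio: 80/20 = 4, and 320/80 = 4, so r = 4.
Then A·4^1 = 20 gives A = 5, and P(m) = 5·4^m.
P(5) = 5·4^5 = 5120.

5120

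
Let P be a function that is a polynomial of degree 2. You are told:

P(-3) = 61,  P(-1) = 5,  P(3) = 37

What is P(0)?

Write P(t) = at² + bt + c; the 3 given values yield a linear system in the 3 coefficients.
Solving, P(t) = 6t² - 4t - 5.
Then P(0) = -5.

-5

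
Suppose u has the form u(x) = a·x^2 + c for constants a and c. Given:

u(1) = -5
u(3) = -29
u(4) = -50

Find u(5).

From u(1) = -5 and u(3) = -29: 1a + c = -5 and 9a + c = -29.
Subtracting: 8a = -24, so a = -3; then c = -5 − (-3)·1 = -2.
So u(x) = -3x² − 2, and u(5) = -77.

-77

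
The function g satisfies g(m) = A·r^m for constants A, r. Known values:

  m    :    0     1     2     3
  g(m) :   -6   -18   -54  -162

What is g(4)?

-486

Consecutive ratio: -18/(-6) = 3, and -54/(-18) = 3, so r = 3.
Then A·3^0 = -6 gives A = -6, and g(m) = -6·3^m.
g(4) = -6·3^4 = -486.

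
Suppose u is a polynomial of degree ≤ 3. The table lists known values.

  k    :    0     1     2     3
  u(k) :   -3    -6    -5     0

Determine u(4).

9

Write u(k) = ak³ + bk² + ck + d; the 4 given values yield a linear system in the 4 coefficients.
Solving, the leading coefficient vanishes, and u(k) = 2k² - 5k - 3.
Then u(4) = 9.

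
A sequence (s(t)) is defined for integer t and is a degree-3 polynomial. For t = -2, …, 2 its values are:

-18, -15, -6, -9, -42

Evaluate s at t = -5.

189

First differences: 3, 9, -3, -33. Second differences: 6, -12, -30. Third differences: -18, -18.
Level-3 differences are constant, so s has degree 3.
Fitting a degree-3 polynomial gives s(t) = -3t³ - 6t² + 6t - 6.
Then s(-5) = 189.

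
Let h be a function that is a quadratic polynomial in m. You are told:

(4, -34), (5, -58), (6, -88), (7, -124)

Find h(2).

-4

First differences: -24, -30, -36. Second differences: -6, -6.
Level-2 differences are constant, so h has degree 2.
Fitting a degree-2 polynomial gives h(m) = -3m² + 3m + 2.
Then h(2) = -4.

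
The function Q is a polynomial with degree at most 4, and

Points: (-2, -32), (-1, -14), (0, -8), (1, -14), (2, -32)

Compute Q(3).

First differences: 18, 6, -6, -18. Second differences: -12, -12, -12.
Level-2 differences are constant, so Q has degree 2.
Fitting a degree-2 polynomial gives Q(k) = -6k² - 8.
Then Q(3) = -62.

-62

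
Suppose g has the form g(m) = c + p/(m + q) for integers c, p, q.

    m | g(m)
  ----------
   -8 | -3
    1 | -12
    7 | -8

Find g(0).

(g(m) − c)(m + q) = p for each data point; the three points give a linear system in c and q, then p follows.
Solving: c = -6, q = 2, p = -18, so g(m) = -6 − 18/(m + 2).
Then g(0) = -6 − 18/2 = -15.

-15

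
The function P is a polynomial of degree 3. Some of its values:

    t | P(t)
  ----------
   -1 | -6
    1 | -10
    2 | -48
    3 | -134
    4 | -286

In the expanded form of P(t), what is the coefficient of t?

1

Write P(t) = at³ + bt² + ct + d; the 5 given values yield a linear system in the 4 coefficients.
Solving, P(t) = -3t³ - 6t² + t - 2.
The coefficient of t is 1.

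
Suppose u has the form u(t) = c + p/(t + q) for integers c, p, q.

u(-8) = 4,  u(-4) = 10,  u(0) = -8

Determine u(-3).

(u(t) − c)(t + q) = p for each data point; the three points give a linear system in c and q, then p follows.
Solving: c = 1, q = 2, p = -18, so u(t) = 1 − 18/(t + 2).
Then u(-3) = 1 − 18/(-1) = 19.

19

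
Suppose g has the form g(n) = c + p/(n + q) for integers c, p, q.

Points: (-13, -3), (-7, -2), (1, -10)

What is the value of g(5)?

-6

(g(n) − c)(n + q) = p for each data point; the three points give a linear system in c and q, then p follows.
Solving: c = -4, q = 1, p = -12, so g(n) = -4 − 12/(n + 1).
Then g(5) = -4 − 12/6 = -6.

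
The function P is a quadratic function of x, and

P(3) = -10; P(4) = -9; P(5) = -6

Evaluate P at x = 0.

-1

Write P(x) = ax² + bx + c; the 3 given values yield a linear system in the 3 coefficients.
Solving, P(x) = x² - 6x - 1.
Then P(0) = -1.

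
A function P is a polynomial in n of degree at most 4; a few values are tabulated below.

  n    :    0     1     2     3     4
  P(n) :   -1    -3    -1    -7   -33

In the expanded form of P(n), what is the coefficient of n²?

Write P(n) = an^4 + bn³ + cn² + dn + e; the 5 given values yield a linear system in the 5 coefficients.
Solving, the leading coefficient vanishes, and P(n) = -2n³ + 8n² - 8n - 1.
The coefficient of n² is 8.

8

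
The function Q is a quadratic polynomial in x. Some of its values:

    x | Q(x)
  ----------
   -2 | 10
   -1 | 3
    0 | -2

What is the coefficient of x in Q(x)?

Write Q(x) = ax² + bx + c; the 3 given values yield a linear system in the 3 coefficients.
Solving, Q(x) = x² - 4x - 2.
The coefficient of x is -4.

-4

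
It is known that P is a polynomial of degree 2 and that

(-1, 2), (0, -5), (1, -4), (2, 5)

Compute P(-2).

17

Write P(m) = am² + bm + c; the 4 given values yield a linear system in the 3 coefficients.
Solving, P(m) = 4m² - 3m - 5.
Then P(-2) = 17.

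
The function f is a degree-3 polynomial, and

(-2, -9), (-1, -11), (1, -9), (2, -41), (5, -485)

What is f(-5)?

225

Write f(t) = at³ + bt² + ct + d; the 5 given values yield a linear system in the 4 coefficients.
Solving, f(t) = -3t³ - 5t² + 4t - 5.
Then f(-5) = 225.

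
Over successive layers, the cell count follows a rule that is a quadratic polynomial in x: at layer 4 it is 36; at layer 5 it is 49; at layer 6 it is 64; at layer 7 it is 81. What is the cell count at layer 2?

Write the value at x as f(x).
First differences: 13, 15, 17. Second differences: 2, 2.
Level-2 differences are constant, so f has degree 2.
Fitting a degree-2 polynomial gives f(x) = x² + 4x + 4.
Then f(2) = 16.

16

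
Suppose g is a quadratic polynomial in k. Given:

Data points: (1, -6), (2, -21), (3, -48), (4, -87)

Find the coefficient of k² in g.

-6

First differences: -15, -27, -39. Second differences: -12, -12.
Level-2 differences are constant, so g has degree 2.
Fitting a degree-2 polynomial gives g(k) = -6k² + 3k - 3.
The coefficient of k² is -6.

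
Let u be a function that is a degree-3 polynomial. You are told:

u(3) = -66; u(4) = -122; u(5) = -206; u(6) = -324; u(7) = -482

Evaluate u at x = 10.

-1256

First differences: -56, -84, -118, -158. Second differences: -28, -34, -40. Third differences: -6, -6.
Level-3 differences are constant, so u has degree 3.
Fitting a degree-3 polynomial gives u(x) = -x³ - 2x² - 5x - 6.
Then u(10) = -1256.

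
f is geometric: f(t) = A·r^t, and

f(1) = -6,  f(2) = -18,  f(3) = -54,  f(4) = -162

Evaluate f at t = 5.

Consecutive ratio: -18/(-6) = 3, and -54/(-18) = 3, so r = 3.
Then A·3^1 = -6 gives A = -2, and f(t) = -2·3^t.
f(5) = -2·3^5 = -486.

-486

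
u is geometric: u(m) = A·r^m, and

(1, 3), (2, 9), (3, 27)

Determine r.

3

Consecutive ratio: 9/3 = 3, and 27/9 = 3, so r = 3.
Then A·3^1 = 3 gives A = 1, and u(m) = 1·3^m.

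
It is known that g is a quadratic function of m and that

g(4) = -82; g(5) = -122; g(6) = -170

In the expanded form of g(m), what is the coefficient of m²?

Write g(m) = am² + bm + c; the 3 given values yield a linear system in the 3 coefficients.
Solving, g(m) = -4m² - 4m - 2.
The coefficient of m² is -4.

-4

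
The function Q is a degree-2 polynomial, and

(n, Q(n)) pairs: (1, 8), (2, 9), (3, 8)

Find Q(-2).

-7

Write Q(n) = an² + bn + c; the 3 given values yield a linear system in the 3 coefficients.
Solving, Q(n) = -n² + 4n + 5.
Then Q(-2) = -7.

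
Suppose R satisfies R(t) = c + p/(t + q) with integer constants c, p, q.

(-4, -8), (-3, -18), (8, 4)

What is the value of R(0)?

12

(R(t) − c)(t + q) = p for each data point; the three points give a linear system in c and q, then p follows.
Solving: c = 2, q = 2, p = 20, so R(t) = 2 + 20/(t + 2).
Then R(0) = 2 + 20/2 = 12.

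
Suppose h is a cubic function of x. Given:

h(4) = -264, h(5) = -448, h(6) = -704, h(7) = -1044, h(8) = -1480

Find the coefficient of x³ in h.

-2

First differences: -184, -256, -340, -436. Second differences: -72, -84, -96. Third differences: -12, -12.
Level-3 differences are constant, so h has degree 3.
Fitting a degree-3 polynomial gives h(x) = -2x³ - 6x² - 8x - 8.
The coefficient of x³ is -2.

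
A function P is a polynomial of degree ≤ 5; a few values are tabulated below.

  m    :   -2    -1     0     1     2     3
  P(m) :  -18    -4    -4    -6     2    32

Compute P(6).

374

Write P(m) = am^5 + bm^4 + cm³ + dm² + em + p; the 6 given values yield a linear system in the 6 coefficients.
Solving, the top 2 coefficients vanish, and P(m) = 2m³ - m² - 3m - 4.
Then P(6) = 374.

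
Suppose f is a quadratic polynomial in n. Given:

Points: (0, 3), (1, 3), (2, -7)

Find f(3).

Write f(n) = an² + bn + c; the 3 given values yield a linear system in the 3 coefficients.
Solving, f(n) = -5n² + 5n + 3.
Then f(3) = -27.

-27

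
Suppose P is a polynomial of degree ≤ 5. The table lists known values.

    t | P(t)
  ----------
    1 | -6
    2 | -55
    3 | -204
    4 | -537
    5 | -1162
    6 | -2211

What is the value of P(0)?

3

Write P(t) = at^5 + bt^4 + ct³ + dt² + et + p; the 6 given values yield a linear system in the 6 coefficients.
Solving, the leading coefficient vanishes, and P(t) = -t^4 - 4t³ - t² - 3t + 3.
Then P(0) = 3.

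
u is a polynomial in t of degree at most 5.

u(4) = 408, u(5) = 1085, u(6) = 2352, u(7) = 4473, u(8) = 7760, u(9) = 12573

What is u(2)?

8

First differences: 677, 1267, 2121, 3287, 4813. Second differences: 590, 854, 1166, 1526. Third differences: 264, 312, 360. Fourth differences: 48, 48.
Level-4 differences are constant, so u has degree 4.
Fitting a degree-4 polynomial gives u(t) = 2t^4 - 7t² + 2t.
Then u(2) = 8.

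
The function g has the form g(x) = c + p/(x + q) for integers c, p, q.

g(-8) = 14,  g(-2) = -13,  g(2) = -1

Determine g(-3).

-31

(g(x) − c)(x + q) = p for each data point; the three points give a linear system in c and q, then p follows.
Solving: c = 5, q = 4, p = -36, so g(x) = 5 − 36/(x + 4).
Then g(-3) = 5 − 36/1 = -31.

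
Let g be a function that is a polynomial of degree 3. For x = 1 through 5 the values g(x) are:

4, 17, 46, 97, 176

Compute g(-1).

First differences: 13, 29, 51, 79. Second differences: 16, 22, 28. Third differences: 6, 6.
Level-3 differences are constant, so g has degree 3.
Fitting a degree-3 polynomial gives g(x) = x³ + 2x² + 1.
Then g(-1) = 2.

2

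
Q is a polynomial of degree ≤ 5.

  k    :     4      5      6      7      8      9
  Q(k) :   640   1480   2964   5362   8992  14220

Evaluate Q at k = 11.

First differences: 840, 1484, 2398, 3630, 5228. Second differences: 644, 914, 1232, 1598. Third differences: 270, 318, 366. Fourth differences: 48, 48.
Level-4 differences are constant, so Q has degree 4.
Fitting a degree-4 polynomial gives Q(k) = 2k^4 + k³ + 5k² - 4k.
Then Q(11) = 31174.

31174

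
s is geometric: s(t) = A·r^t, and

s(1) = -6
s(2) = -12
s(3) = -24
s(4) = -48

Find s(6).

Consecutive ratio: -12/(-6) = 2, and -24/(-12) = 2, so r = 2.
Then A·2^1 = -6 gives A = -3, and s(t) = -3·2^t.
s(6) = -3·2^6 = -192.

-192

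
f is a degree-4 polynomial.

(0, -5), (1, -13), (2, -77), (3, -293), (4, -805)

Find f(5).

Write f(x) = ax^4 + bx³ + cx² + dx + e; the 5 given values yield a linear system in the 5 coefficients.
Solving, f(x) = -2x^4 - 4x³ - 2x² - 5.
Then f(5) = -1805.

-1805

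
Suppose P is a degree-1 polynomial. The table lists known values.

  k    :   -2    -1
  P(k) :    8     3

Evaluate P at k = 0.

Write P(k) = ak + b; the 2 given values yield a linear system in the 2 coefficients.
Solving, P(k) = -5k - 2.
Then P(0) = -2.

-2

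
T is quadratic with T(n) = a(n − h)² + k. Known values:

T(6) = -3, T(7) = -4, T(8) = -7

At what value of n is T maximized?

First differences -1, -3; second difference -2 = 2a, so a = -1.
Expanding, the n-coefficient is −2ah = 2h; matching it to the data gives h = 6, and then k = -3.
So T(n) = -1(n − 6)² − 3.
Hence h = 6.

6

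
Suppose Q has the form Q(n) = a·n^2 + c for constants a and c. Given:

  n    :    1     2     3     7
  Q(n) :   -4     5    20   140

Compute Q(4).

From Q(1) = -4 and Q(2) = 5: 1a + c = -4 and 4a + c = 5.
Subtracting: 3a = 9, so a = 3; then c = -4 − 3·1 = -7.
So Q(n) = 3n² − 7, and Q(4) = 41.

41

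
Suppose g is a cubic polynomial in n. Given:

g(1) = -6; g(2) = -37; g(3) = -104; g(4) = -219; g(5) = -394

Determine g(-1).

-4

First differences: -31, -67, -115, -175. Second differences: -36, -48, -60. Third differences: -12, -12.
Level-3 differences are constant, so g has degree 3.
Fitting a degree-3 polynomial gives g(n) = -2n³ - 6n² + n + 1.
Then g(-1) = -4.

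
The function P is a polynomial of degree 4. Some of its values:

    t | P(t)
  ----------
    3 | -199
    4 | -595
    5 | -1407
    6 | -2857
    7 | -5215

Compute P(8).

-8799

Write P(t) = at^4 + bt³ + ct² + dt + e; the 5 given values yield a linear system in the 5 coefficients.
Solving, P(t) = -2t^4 - t³ - 2t² + 5t - 7.
Then P(8) = -8799.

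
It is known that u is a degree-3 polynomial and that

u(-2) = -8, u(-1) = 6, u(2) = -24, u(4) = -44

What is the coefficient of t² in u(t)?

Write u(t) = at³ + bt² + ct + d; the 4 given values yield a linear system in the 4 coefficients.
Solving, u(t) = t³ - 5t² - 8t + 4.
The coefficient of t² is -5.

-5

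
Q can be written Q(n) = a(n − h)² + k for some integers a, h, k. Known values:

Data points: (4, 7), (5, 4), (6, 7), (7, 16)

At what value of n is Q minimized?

5

First differences -3, 3, 9; second difference 6 = 2a, so a = 3.
Expanding, the n-coefficient is −2ah = -6h; matching it to the data gives h = 5, and then k = 4.
So Q(n) = 3(n − 5)² + 4.
Hence h = 5.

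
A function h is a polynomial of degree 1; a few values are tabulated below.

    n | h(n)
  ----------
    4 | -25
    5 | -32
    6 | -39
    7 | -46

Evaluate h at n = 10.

-67

First differences: -7, -7, -7.
Level-1 differences are constant, so h has degree 1.
Fitting a degree-1 polynomial gives h(n) = -7n + 3.
Then h(10) = -67.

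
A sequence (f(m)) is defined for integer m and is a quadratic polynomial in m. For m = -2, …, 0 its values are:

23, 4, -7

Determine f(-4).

Write f(m) = am² + bm + c; the 3 given values yield a linear system in the 3 coefficients.
Solving, f(m) = 4m² - 7m - 7.
Then f(-4) = 85.

85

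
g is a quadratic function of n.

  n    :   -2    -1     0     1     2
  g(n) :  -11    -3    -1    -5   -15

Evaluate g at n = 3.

Write g(n) = an² + bn + c; the 5 given values yield a linear system in the 3 coefficients.
Solving, g(n) = -3n² - n - 1.
Then g(3) = -31.

-31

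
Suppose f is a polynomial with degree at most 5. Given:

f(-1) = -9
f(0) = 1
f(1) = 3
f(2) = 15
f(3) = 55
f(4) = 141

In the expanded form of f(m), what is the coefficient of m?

First differences: 10, 2, 12, 40, 86. Second differences: -8, 10, 28, 46. Third differences: 18, 18, 18.
Level-3 differences are constant, so f has degree 3.
Fitting a degree-3 polynomial gives f(m) = 3m³ - 4m² + 3m + 1.
The coefficient of m is 3.

3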